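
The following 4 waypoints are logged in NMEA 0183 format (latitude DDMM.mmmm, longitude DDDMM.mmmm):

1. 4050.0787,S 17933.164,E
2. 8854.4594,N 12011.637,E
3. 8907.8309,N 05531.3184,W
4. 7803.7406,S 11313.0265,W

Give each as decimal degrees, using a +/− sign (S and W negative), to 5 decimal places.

Point 1:
  Lat: split at 2 digits → 40° and 50.0787′; 40 + 50.0787/60 = 40.834645
  hemisphere S, so the sign is −
  Longitude: degrees = first 3 digits = 179, minutes = 33.164; 179 + 33.164/60 = 179.552733
  E ⇒ keep positive
Point 2:
  Lat: split at 2 digits → 88° and 54.4594′; 88 + 54.4594/60 = 88.907657
  N → positive
  Lon: split at 3 digits → 120° and 11.637′; 120 + 11.637/60 = 120.193950
  E → positive
Point 3:
  Lat: split at 2 digits → 89° and 7.8309′; 89 + 7.8309/60 = 89.130515
  N ⇒ keep positive
  Longitude: degrees = first 3 digits = 55, minutes = 31.3184; 55 + 31.3184/60 = 55.521973
  hemisphere W, so the sign is −
Point 4:
  φ: split at 2 digits → 78° and 3.7406′; 78 + 3.7406/60 = 78.062343
  S ⇒ negate
  λ: split at 3 digits → 113° and 13.0265′; 113 + 13.0265/60 = 113.217108
  hemisphere W, so the sign is −

1. -40.83465, 179.55273
2. 88.90766, 120.19395
3. 89.13052, -55.52197
4. -78.06234, -113.21711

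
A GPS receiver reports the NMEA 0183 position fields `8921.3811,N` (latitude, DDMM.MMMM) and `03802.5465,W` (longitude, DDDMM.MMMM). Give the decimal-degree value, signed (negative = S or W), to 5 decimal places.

89.35635, -38.04244

Lat: degrees = first 2 digits = 89, minutes = 21.3811; 89 + 21.3811/60 = 89.356352
N → positive
Lon: degrees = first 3 digits = 38, minutes = 2.5465; 38 + 2.5465/60 = 38.042442
W → negative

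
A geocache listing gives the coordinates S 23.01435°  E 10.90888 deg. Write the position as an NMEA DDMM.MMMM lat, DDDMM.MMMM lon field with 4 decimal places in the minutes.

2300.8610,S / 01054.5328,E

φ: minutes = (23.014350 − 23) × 60 = 0.861000
Lon: fractional part 0.908880 → 54.532800 minutes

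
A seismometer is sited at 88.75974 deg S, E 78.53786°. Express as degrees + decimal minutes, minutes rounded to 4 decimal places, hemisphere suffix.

φ: fractional part 0.759740 → 45.584400 minutes
Lon: 78° + 0.537860 × 60 = 78° 32.271600′

88° 45.5844′ S, 78° 32.2716′ E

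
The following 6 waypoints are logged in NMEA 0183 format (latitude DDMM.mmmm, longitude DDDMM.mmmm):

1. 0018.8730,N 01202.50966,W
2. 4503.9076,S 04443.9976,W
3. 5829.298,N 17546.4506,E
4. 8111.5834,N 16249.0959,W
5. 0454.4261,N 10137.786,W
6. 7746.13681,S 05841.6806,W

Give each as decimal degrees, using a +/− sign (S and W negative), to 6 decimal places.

Point 1:
  Lat: split at 2 digits → 00° and 18.873′; 0 + 18.873/60 = 0.3145500
  N → positive
  Longitude: degrees = first 3 digits = 12, minutes = 2.50966; 12 + 2.50966/60 = 12.0418277
  W → negative
Point 2:
  Latitude: split at 2 digits → 45° and 3.9076′; 45 + 3.9076/60 = 45.0651267
  S → negative
  λ: split at 3 digits → 044° and 43.9976′; 44 + 43.9976/60 = 44.7332933
  W → negative
Point 3:
  φ: split at 2 digits → 58° and 29.298′; 58 + 29.298/60 = 58.4883000
  N → positive
  Longitude: split at 3 digits → 175° and 46.4506′; 175 + 46.4506/60 = 175.7741767
  E ⇒ keep positive
Point 4:
  Latitude: degrees = first 2 digits = 81, minutes = 11.5834; 81 + 11.5834/60 = 81.1930567
  N → positive
  Lon: split at 3 digits → 162° and 49.0959′; 162 + 49.0959/60 = 162.8182650
  hemisphere W, so the sign is −
Point 5:
  φ: split at 2 digits → 04° and 54.4261′; 4 + 54.4261/60 = 4.9071017
  N ⇒ keep positive
  Longitude: split at 3 digits → 101° and 37.786′; 101 + 37.786/60 = 101.6297667
  W → negative
Point 6:
  Lat: degrees = first 2 digits = 77, minutes = 46.13681; 77 + 46.13681/60 = 77.7689468
  S → negative
  Lon: degrees = first 3 digits = 58, minutes = 41.6806; 58 + 41.6806/60 = 58.6946767
  hemisphere W, so the sign is −

1. 0.314550, -12.041828
2. -45.065127, -44.733293
3. 58.488300, 175.774177
4. 81.193057, -162.818265
5. 4.907102, -101.629767
6. -77.768947, -58.694677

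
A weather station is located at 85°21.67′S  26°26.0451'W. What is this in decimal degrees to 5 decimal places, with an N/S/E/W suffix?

φ: 21.67′ = 0.361167°; total 85.361167
Longitude: 26 + 26.0451/60 = 26.434085

85.36117° S, 26.43409° W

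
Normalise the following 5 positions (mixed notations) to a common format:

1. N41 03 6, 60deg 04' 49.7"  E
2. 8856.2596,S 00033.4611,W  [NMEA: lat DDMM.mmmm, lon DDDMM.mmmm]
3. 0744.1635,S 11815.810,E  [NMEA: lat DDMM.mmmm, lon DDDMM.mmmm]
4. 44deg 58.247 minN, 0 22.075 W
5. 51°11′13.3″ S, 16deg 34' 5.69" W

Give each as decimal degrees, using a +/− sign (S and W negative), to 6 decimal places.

1. 41.051667, 60.080472
2. -88.937660, -0.557685
3. -7.736058, 118.263500
4. 44.970783, -0.367917
5. -51.187028, -16.568247

Point 1:
  Latitude: 41° + 3/60 + 6/3600 = 41 + 0.050000 + 0.001667 = 41.0516667
  N ⇒ keep positive
  Lon: 4′ + 49.7″ = 4.82833′; 60 + 4.82833/60 = 60.0804722
  E → positive
Point 2:
  φ: degrees = first 2 digits = 88, minutes = 56.2596; 88 + 56.2596/60 = 88.9376600
  S ⇒ negate
  Longitude: degrees = first 3 digits = 0, minutes = 33.4611; 0 + 33.4611/60 = 0.5576850
  hemisphere W, so the sign is −
Point 3:
  φ: degrees = first 2 digits = 7, minutes = 44.1635; 7 + 44.1635/60 = 7.7360583
  hemisphere S, so the sign is −
  Longitude: split at 3 digits → 118° and 15.81′; 118 + 15.81/60 = 118.2635000
  E ⇒ keep positive
Point 4:
  Lat: 44 + 58.247/60 = 44.9707833
  N ⇒ keep positive
  Longitude: 0 + 22.075/60 = 0.3679167
  W → negative
Point 5:
  Lat: 51° + 11/60 + 13.3/3600 = 51 + 0.183333 + 0.003694 = 51.1870278
  hemisphere S, so the sign is −
  Longitude: 16 + 34/60 + 5.69/3600 = 16.5682472
  hemisphere W, so the sign is −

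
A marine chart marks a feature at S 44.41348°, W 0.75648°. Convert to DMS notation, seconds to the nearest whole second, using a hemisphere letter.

Latitude: 0.413480° → 24.80880′; 0.80880 × 60 = 48.53″
Lon: 0.756480° → 45.38880′; 0.38880 × 60 = 23.33″

44°24′49″ S, 0°45′23″ W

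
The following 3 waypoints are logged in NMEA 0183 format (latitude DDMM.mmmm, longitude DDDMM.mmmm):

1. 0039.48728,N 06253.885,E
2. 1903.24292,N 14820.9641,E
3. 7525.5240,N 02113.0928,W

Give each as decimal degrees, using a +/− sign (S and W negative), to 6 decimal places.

Point 1:
  Lat: split at 2 digits → 00° and 39.48728′; 0 + 39.48728/60 = 0.6581213
  N → positive
  Longitude: degrees = first 3 digits = 62, minutes = 53.885; 62 + 53.885/60 = 62.8980833
  E → positive
Point 2:
  Lat: split at 2 digits → 19° and 3.24292′; 19 + 3.24292/60 = 19.0540487
  N ⇒ keep positive
  Lon: split at 3 digits → 148° and 20.9641′; 148 + 20.9641/60 = 148.3494017
  E ⇒ keep positive
Point 3:
  φ: split at 2 digits → 75° and 25.524′; 75 + 25.524/60 = 75.4254000
  N ⇒ keep positive
  λ: split at 3 digits → 021° and 13.0928′; 21 + 13.0928/60 = 21.2182133
  hemisphere W, so the sign is −

1. 0.658121, 62.898083
2. 19.054049, 148.349402
3. 75.425400, -21.218213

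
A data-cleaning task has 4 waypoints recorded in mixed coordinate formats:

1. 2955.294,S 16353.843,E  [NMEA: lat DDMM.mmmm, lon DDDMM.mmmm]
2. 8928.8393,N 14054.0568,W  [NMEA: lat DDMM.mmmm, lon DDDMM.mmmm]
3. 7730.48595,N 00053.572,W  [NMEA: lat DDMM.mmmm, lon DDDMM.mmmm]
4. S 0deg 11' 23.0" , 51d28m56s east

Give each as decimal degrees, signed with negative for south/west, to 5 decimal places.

1. -29.92157, 163.89738
2. 89.48066, -140.90095
3. 77.50810, -0.89287
4. -0.18972, 51.48222

Point 1:
  φ: degrees = first 2 digits = 29, minutes = 55.294; 29 + 55.294/60 = 29.921567
  hemisphere S, so the sign is −
  Lon: split at 3 digits → 163° and 53.843′; 163 + 53.843/60 = 163.897383
  E ⇒ keep positive
Point 2:
  Latitude: split at 2 digits → 89° and 28.8393′; 89 + 28.8393/60 = 89.480655
  N → positive
  Lon: split at 3 digits → 140° and 54.0568′; 140 + 54.0568/60 = 140.900947
  hemisphere W, so the sign is −
Point 3:
  Lat: degrees = first 2 digits = 77, minutes = 30.48595; 77 + 30.48595/60 = 77.508099
  N → positive
  Lon: split at 3 digits → 000° and 53.572′; 0 + 53.572/60 = 0.892867
  hemisphere W, so the sign is −
Point 4:
  Latitude: 0° + 11/60 + 23/3600 = 0 + 0.183333 + 0.006389 = 0.189722
  hemisphere S, so the sign is −
  Longitude: 28′ + 56″ = 28.93333′; 51 + 28.93333/60 = 51.482222
  E ⇒ keep positive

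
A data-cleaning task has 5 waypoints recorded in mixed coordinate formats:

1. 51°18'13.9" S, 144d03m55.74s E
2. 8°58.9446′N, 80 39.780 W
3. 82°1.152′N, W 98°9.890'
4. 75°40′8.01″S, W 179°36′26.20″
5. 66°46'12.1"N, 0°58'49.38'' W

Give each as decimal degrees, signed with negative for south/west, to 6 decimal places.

Point 1:
  Latitude: 51 + 18/60 + 13.9/3600 = 51.3038611
  S ⇒ negate
  Longitude: 3′ + 55.74″ = 3.92900′; 144 + 3.92900/60 = 144.0654833
  E → positive
Point 2:
  Lat: 58.9446′ = 0.982410°; total 8.9824100
  N → positive
  Lon: 39.78′ = 0.663000°; total 80.6630000
  W ⇒ negate
Point 3:
  φ: 1.152′ = 0.019200°; total 82.0192000
  N ⇒ keep positive
  Longitude: 9.89′ = 0.164833°; total 98.1648333
  W → negative
Point 4:
  Lat: 40′ + 8.01″ = 40.13350′; 75 + 40.13350/60 = 75.6688917
  S ⇒ negate
  λ: 179 + 36/60 + 26.2/3600 = 179.6072778
  hemisphere W, so the sign is −
Point 5:
  Latitude: 66° + 46/60 + 12.1/3600 = 66 + 0.766667 + 0.003361 = 66.7700278
  N ⇒ keep positive
  λ: 58′ + 49.38″ = 58.82300′; 0 + 58.82300/60 = 0.9803833
  W → negative

1. -51.303861, 144.065483
2. 8.982410, -80.663000
3. 82.019200, -98.164833
4. -75.668892, -179.607278
5. 66.770028, -0.980383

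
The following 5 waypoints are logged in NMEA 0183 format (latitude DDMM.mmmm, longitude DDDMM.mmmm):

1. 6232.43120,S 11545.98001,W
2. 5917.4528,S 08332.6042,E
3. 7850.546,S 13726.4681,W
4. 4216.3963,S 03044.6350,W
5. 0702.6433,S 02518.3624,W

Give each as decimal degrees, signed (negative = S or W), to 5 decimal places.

Point 1:
  Latitude: degrees = first 2 digits = 62, minutes = 32.4312; 62 + 32.4312/60 = 62.540520
  S ⇒ negate
  Longitude: degrees = first 3 digits = 115, minutes = 45.98001; 115 + 45.98001/60 = 115.766334
  W → negative
Point 2:
  Latitude: split at 2 digits → 59° and 17.4528′; 59 + 17.4528/60 = 59.290880
  S → negative
  Lon: split at 3 digits → 083° and 32.6042′; 83 + 32.6042/60 = 83.543403
  E → positive
Point 3:
  φ: degrees = first 2 digits = 78, minutes = 50.546; 78 + 50.546/60 = 78.842433
  S → negative
  Lon: degrees = first 3 digits = 137, minutes = 26.4681; 137 + 26.4681/60 = 137.441135
  W ⇒ negate
Point 4:
  Lat: split at 2 digits → 42° and 16.3963′; 42 + 16.3963/60 = 42.273272
  S ⇒ negate
  λ: degrees = first 3 digits = 30, minutes = 44.635; 30 + 44.635/60 = 30.743917
  W ⇒ negate
Point 5:
  φ: split at 2 digits → 07° and 2.6433′; 7 + 2.6433/60 = 7.044055
  S ⇒ negate
  Longitude: degrees = first 3 digits = 25, minutes = 18.3624; 25 + 18.3624/60 = 25.306040
  W → negative

1. -62.54052, -115.76633
2. -59.29088, 83.54340
3. -78.84243, -137.44114
4. -42.27327, -30.74392
5. -7.04406, -25.30604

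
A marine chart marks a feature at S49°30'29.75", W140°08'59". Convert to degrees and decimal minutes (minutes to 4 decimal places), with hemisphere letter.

49° 30.4958′ S, 140° 8.9833′ W

Lat: seconds/60 = 0.49583; minutes = 30 + 0.49583 = 30.495833
Longitude: seconds/60 = 0.98333; minutes = 8 + 0.98333 = 8.983333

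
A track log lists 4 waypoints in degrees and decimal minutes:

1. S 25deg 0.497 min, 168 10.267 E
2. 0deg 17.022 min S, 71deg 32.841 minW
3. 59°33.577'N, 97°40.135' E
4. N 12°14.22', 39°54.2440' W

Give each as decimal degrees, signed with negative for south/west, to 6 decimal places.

Point 1:
  φ: 25 + 0.497/60 = 25.0082833
  S ⇒ negate
  λ: 10.267′ = 0.171117°; total 168.1711167
  E → positive
Point 2:
  Lat: 17.022′ = 0.283700°; total 0.2837000
  S ⇒ negate
  Lon: 32.841′ = 0.547350°; total 71.5473500
  W ⇒ negate
Point 3:
  φ: 59 + 33.577/60 = 59.5596167
  N ⇒ keep positive
  Longitude: 97 + 40.135/60 = 97.6689167
  E ⇒ keep positive
Point 4:
  Latitude: 12 + 14.22/60 = 12.2370000
  N ⇒ keep positive
  Lon: 54.244′ = 0.904067°; total 39.9040667
  W → negative

1. -25.008283, 168.171117
2. -0.283700, -71.547350
3. 59.559617, 97.668917
4. 12.237000, -39.904067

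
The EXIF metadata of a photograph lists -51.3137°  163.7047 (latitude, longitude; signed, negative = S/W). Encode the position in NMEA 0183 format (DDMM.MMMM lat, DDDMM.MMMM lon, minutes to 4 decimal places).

5118.8220,S / 16342.2820,E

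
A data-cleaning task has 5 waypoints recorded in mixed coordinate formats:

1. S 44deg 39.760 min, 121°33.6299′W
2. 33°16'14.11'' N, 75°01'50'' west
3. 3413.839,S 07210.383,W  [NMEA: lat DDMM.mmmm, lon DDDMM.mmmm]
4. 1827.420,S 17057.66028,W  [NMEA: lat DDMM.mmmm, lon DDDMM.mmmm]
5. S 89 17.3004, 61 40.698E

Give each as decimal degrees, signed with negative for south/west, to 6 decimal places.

1. -44.662667, -121.560498
2. 33.270586, -75.030556
3. -34.230650, -72.173050
4. -18.457000, -170.961005
5. -89.288340, 61.678300

Point 1:
  Lat: 44 + 39.76/60 = 44.6626667
  S ⇒ negate
  Lon: 33.6299′ = 0.560498°; total 121.5604983
  W → negative
Point 2:
  Lat: 33° + 16/60 + 14.11/3600 = 33 + 0.266667 + 0.003919 = 33.2705861
  N ⇒ keep positive
  λ: 75 + 1/60 + 50/3600 = 75.0305556
  hemisphere W, so the sign is −
Point 3:
  Latitude: degrees = first 2 digits = 34, minutes = 13.839; 34 + 13.839/60 = 34.2306500
  S → negative
  Lon: degrees = first 3 digits = 72, minutes = 10.383; 72 + 10.383/60 = 72.1730500
  W ⇒ negate
Point 4:
  φ: degrees = first 2 digits = 18, minutes = 27.42; 18 + 27.42/60 = 18.4570000
  hemisphere S, so the sign is −
  Longitude: split at 3 digits → 170° and 57.66028′; 170 + 57.66028/60 = 170.9610047
  hemisphere W, so the sign is −
Point 5:
  φ: 89 + 17.3004/60 = 89.2883400
  S ⇒ negate
  λ: 61 + 40.698/60 = 61.6783000
  E ⇒ keep positive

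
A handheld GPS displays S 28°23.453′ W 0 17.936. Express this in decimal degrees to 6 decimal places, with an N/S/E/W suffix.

Lat: 28 + 23.453/60 = 28.3908833
Lon: 17.936′ = 0.298933°; total 0.2989333

28.390883° S, 0.298933° W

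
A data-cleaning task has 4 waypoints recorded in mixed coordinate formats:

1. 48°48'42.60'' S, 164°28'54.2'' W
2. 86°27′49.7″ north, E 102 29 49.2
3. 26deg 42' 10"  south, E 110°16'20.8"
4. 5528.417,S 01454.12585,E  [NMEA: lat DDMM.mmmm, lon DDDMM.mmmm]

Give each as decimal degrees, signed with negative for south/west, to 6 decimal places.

Point 1:
  φ: 48′ + 42.6″ = 48.71000′; 48 + 48.71000/60 = 48.8118333
  S → negative
  Longitude: 28′ + 54.2″ = 28.90333′; 164 + 28.90333/60 = 164.4817222
  W ⇒ negate
Point 2:
  Latitude: 86 + 27/60 + 49.7/3600 = 86.4638056
  N ⇒ keep positive
  λ: 102 + 29/60 + 49.2/3600 = 102.4970000
  E → positive
Point 3:
  Latitude: 26 + 42/60 + 10/3600 = 26.7027778
  S → negative
  Longitude: 16′ + 20.8″ = 16.34667′; 110 + 16.34667/60 = 110.2724444
  E → positive
Point 4:
  φ: degrees = first 2 digits = 55, minutes = 28.417; 55 + 28.417/60 = 55.4736167
  S ⇒ negate
  Longitude: degrees = first 3 digits = 14, minutes = 54.12585; 14 + 54.12585/60 = 14.9020975
  E → positive

1. -48.811833, -164.481722
2. 86.463806, 102.497000
3. -26.702778, 110.272444
4. -55.473617, 14.902098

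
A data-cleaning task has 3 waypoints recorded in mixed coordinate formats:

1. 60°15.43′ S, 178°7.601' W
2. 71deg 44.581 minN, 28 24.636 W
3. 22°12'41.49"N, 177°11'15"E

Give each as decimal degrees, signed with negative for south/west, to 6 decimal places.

1. -60.257167, -178.126683
2. 71.743017, -28.410600
3. 22.211525, 177.187500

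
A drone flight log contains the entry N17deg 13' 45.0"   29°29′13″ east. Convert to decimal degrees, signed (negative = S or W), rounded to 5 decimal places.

Latitude: 17° + 13/60 + 45/3600 = 17 + 0.216667 + 0.012500 = 17.229167
N → positive
Lon: 29′ + 13″ = 29.21667′; 29 + 29.21667/60 = 29.486944
E ⇒ keep positive

17.22917, 29.48694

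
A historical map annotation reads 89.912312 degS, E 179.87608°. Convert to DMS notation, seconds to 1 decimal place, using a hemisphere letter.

Latitude: whole degrees 89; 54.73872′ → 54′ and 44.323″
λ: 0.876080° → 52.56480′; 0.56480 × 60 = 33.888″

89°54′44.3″ S, 179°52′33.9″ E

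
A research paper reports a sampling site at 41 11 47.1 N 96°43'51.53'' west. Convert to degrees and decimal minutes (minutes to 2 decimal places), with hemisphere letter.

41° 11.79′ N, 96° 43.86′ W

φ: seconds/60 = 0.78500; minutes = 11 + 0.78500 = 11.7850
Longitude: 43 + 51.53/60 = 43.8588′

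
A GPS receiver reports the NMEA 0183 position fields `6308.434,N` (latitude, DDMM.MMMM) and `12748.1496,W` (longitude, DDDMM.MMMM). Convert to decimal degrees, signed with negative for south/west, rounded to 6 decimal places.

Latitude: split at 2 digits → 63° and 8.434′; 63 + 8.434/60 = 63.1405667
N → positive
λ: degrees = first 3 digits = 127, minutes = 48.1496; 127 + 48.1496/60 = 127.8024933
W ⇒ negate

63.140567, -127.802493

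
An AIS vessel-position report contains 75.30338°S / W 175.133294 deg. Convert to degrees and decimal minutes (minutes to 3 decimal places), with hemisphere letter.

75° 18.203′ S, 175° 7.998′ W

φ: 75° + 0.303380 × 60 = 75° 18.20280′
λ: 175° + 0.133294 × 60 = 175° 7.99764′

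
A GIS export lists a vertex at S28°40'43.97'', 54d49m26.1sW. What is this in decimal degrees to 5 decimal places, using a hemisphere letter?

Latitude: 28° + 40/60 + 43.97/3600 = 28 + 0.666667 + 0.012214 = 28.678881
Longitude: 54 + 49/60 + 26.1/3600 = 54.823917

28.67888° S, 54.82392° W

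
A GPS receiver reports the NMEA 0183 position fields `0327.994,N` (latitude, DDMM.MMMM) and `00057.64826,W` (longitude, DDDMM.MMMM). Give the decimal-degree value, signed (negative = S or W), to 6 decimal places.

3.466567, -0.960804

φ: degrees = first 2 digits = 3, minutes = 27.994; 3 + 27.994/60 = 3.4665667
N → positive
Longitude: split at 3 digits → 000° and 57.64826′; 0 + 57.64826/60 = 0.9608043
W → negative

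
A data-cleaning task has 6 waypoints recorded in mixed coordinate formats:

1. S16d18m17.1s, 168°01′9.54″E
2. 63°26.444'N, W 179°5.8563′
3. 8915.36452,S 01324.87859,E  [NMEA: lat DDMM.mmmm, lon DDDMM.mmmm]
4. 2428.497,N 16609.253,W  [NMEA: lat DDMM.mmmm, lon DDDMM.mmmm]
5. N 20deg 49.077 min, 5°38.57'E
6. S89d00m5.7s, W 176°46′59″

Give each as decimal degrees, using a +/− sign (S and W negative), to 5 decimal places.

Point 1:
  φ: 18′ + 17.1″ = 18.28500′; 16 + 18.28500/60 = 16.304750
  hemisphere S, so the sign is −
  λ: 1′ + 9.54″ = 1.15900′; 168 + 1.15900/60 = 168.019317
  E → positive
Point 2:
  φ: 26.444′ = 0.440733°; total 63.440733
  N → positive
  Lon: 5.8563′ = 0.097605°; total 179.097605
  W → negative
Point 3:
  φ: split at 2 digits → 89° and 15.36452′; 89 + 15.36452/60 = 89.256075
  hemisphere S, so the sign is −
  Lon: degrees = first 3 digits = 13, minutes = 24.87859; 13 + 24.87859/60 = 13.414643
  E → positive
Point 4:
  φ: degrees = first 2 digits = 24, minutes = 28.497; 24 + 28.497/60 = 24.474950
  N → positive
  λ: split at 3 digits → 166° and 9.253′; 166 + 9.253/60 = 166.154217
  W ⇒ negate
Point 5:
  Latitude: 20 + 49.077/60 = 20.817950
  N → positive
  Longitude: 38.57′ = 0.642833°; total 5.642833
  E ⇒ keep positive
Point 6:
  Lat: 0′ + 5.7″ = 0.09500′; 89 + 0.09500/60 = 89.001583
  S ⇒ negate
  Longitude: 46′ + 59″ = 46.98333′; 176 + 46.98333/60 = 176.783056
  hemisphere W, so the sign is −

1. -16.30475, 168.01932
2. 63.44073, -179.09761
3. -89.25608, 13.41464
4. 24.47495, -166.15422
5. 20.81795, 5.64283
6. -89.00158, -176.78306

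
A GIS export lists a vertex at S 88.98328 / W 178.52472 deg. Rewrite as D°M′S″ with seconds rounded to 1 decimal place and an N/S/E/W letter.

φ: 0.983280 × 60 = 58.99680′ → 58′, remainder × 60 = 59.808″
Longitude: whole degrees 178; 31.48320′ → 31′ and 28.992″

88°58′59.8″ S, 178°31′29.0″ W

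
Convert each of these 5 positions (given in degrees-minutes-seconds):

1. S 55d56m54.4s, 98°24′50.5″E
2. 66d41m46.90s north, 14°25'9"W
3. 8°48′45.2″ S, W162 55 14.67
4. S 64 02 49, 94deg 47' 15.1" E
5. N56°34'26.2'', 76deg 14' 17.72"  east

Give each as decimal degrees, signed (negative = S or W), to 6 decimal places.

1. -55.948444, 98.414028
2. 66.696361, -14.419167
3. -8.812556, -162.920742
4. -64.046944, 94.787528
5. 56.573944, 76.238256

Point 1:
  Latitude: 55 + 56/60 + 54.4/3600 = 55.9484444
  hemisphere S, so the sign is −
  λ: 98 + 24/60 + 50.5/3600 = 98.4140278
  E → positive
Point 2:
  Latitude: 66° + 41/60 + 46.9/3600 = 66 + 0.683333 + 0.013028 = 66.6963611
  N ⇒ keep positive
  λ: 25′ + 9″ = 25.15000′; 14 + 25.15000/60 = 14.4191667
  W ⇒ negate
Point 3:
  Lat: 8 + 48/60 + 45.2/3600 = 8.8125556
  S → negative
  λ: 162 + 55/60 + 14.67/3600 = 162.9207417
  hemisphere W, so the sign is −
Point 4:
  Latitude: 64° + 2/60 + 49/3600 = 64 + 0.033333 + 0.013611 = 64.0469444
  S → negative
  λ: 94 + 47/60 + 15.1/3600 = 94.7875278
  E ⇒ keep positive
Point 5:
  φ: 56° + 34/60 + 26.2/3600 = 56 + 0.566667 + 0.007278 = 56.5739444
  N → positive
  Longitude: 76 + 14/60 + 17.72/3600 = 76.2382556
  E → positive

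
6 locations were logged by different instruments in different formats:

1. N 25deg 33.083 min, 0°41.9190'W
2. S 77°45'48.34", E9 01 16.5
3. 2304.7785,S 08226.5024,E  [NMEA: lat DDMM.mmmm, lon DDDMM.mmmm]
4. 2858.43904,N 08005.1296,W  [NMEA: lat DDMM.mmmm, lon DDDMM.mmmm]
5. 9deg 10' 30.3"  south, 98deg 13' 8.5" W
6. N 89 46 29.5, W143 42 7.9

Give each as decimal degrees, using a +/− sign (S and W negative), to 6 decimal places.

Point 1:
  φ: 33.083′ = 0.551383°; total 25.5513833
  N ⇒ keep positive
  Longitude: 41.919′ = 0.698650°; total 0.6986500
  hemisphere W, so the sign is −
Point 2:
  Latitude: 77 + 45/60 + 48.34/3600 = 77.7634278
  S → negative
  λ: 1′ + 16.5″ = 1.27500′; 9 + 1.27500/60 = 9.0212500
  E ⇒ keep positive
Point 3:
  Latitude: split at 2 digits → 23° and 4.7785′; 23 + 4.7785/60 = 23.0796417
  S → negative
  Lon: split at 3 digits → 082° and 26.5024′; 82 + 26.5024/60 = 82.4417067
  E → positive
Point 4:
  φ: split at 2 digits → 28° and 58.43904′; 28 + 58.43904/60 = 28.9739840
  N → positive
  Longitude: degrees = first 3 digits = 80, minutes = 5.1296; 80 + 5.1296/60 = 80.0854933
  W ⇒ negate
Point 5:
  Lat: 9 + 10/60 + 30.3/3600 = 9.1750833
  S → negative
  λ: 98° + 13/60 + 8.5/3600 = 98 + 0.216667 + 0.002361 = 98.2190278
  W → negative
Point 6:
  Latitude: 89° + 46/60 + 29.5/3600 = 89 + 0.766667 + 0.008194 = 89.7748611
  N → positive
  Longitude: 42′ + 7.9″ = 42.13167′; 143 + 42.13167/60 = 143.7021944
  W → negative

1. 25.551383, -0.698650
2. -77.763428, 9.021250
3. -23.079642, 82.441707
4. 28.973984, -80.085493
5. -9.175083, -98.219028
6. 89.774861, -143.702194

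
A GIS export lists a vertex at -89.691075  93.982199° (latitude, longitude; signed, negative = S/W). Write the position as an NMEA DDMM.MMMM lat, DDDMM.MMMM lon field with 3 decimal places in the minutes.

8941.465,S / 09358.932,E

Latitude is negative → S; |value| = 89.691075
Lat: 89° + 0.691075 × 60 = 89° 41.46450′
Longitude: 93° + 0.982199 × 60 = 93° 58.93194′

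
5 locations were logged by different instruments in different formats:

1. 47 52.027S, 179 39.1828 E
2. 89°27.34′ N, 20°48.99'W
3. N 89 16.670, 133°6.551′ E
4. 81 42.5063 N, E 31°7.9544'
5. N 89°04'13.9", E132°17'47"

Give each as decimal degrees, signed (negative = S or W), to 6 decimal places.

Point 1:
  φ: 52.027′ = 0.867117°; total 47.8671167
  hemisphere S, so the sign is −
  λ: 179 + 39.1828/60 = 179.6530467
  E ⇒ keep positive
Point 2:
  Lat: 27.34′ = 0.455667°; total 89.4556667
  N → positive
  Longitude: 20 + 48.99/60 = 20.8165000
  hemisphere W, so the sign is −
Point 3:
  φ: 89 + 16.67/60 = 89.2778333
  N ⇒ keep positive
  λ: 6.551′ = 0.109183°; total 133.1091833
  E → positive
Point 4:
  Latitude: 81 + 42.5063/60 = 81.7084383
  N ⇒ keep positive
  λ: 31 + 7.9544/60 = 31.1325733
  E ⇒ keep positive
Point 5:
  Latitude: 89° + 4/60 + 13.9/3600 = 89 + 0.066667 + 0.003861 = 89.0705278
  N → positive
  λ: 132° + 17/60 + 47/3600 = 132 + 0.283333 + 0.013056 = 132.2963889
  E ⇒ keep positive

1. -47.867117, 179.653047
2. 89.455667, -20.816500
3. 89.277833, 133.109183
4. 81.708438, 31.132573
5. 89.070528, 132.296389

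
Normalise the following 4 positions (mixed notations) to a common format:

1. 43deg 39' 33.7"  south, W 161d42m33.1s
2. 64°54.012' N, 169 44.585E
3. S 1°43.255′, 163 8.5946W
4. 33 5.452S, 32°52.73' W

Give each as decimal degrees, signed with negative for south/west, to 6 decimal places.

1. -43.659361, -161.709194
2. 64.900200, 169.743083
3. -1.720917, -163.143243
4. -33.090867, -32.878833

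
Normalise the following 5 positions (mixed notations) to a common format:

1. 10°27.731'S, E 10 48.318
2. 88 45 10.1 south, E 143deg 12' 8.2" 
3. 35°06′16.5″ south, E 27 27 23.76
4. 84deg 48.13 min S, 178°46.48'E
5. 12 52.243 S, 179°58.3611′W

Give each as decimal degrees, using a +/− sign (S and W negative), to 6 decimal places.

Point 1:
  φ: 10 + 27.731/60 = 10.4621833
  S → negative
  λ: 48.318′ = 0.805300°; total 10.8053000
  E ⇒ keep positive
Point 2:
  Lat: 88° + 45/60 + 10.1/3600 = 88 + 0.750000 + 0.002806 = 88.7528056
  S → negative
  λ: 12′ + 8.2″ = 12.13667′; 143 + 12.13667/60 = 143.2022778
  E ⇒ keep positive
Point 3:
  Lat: 35° + 6/60 + 16.5/3600 = 35 + 0.100000 + 0.004583 = 35.1045833
  S → negative
  Longitude: 27 + 27/60 + 23.76/3600 = 27.4566000
  E ⇒ keep positive
Point 4:
  Lat: 48.13′ = 0.802167°; total 84.8021667
  hemisphere S, so the sign is −
  Longitude: 46.48′ = 0.774667°; total 178.7746667
  E ⇒ keep positive
Point 5:
  φ: 12 + 52.243/60 = 12.8707167
  S → negative
  Longitude: 58.3611′ = 0.972685°; total 179.9726850
  hemisphere W, so the sign is −

1. -10.462183, 10.805300
2. -88.752806, 143.202278
3. -35.104583, 27.456600
4. -84.802167, 178.774667
5. -12.870717, -179.972685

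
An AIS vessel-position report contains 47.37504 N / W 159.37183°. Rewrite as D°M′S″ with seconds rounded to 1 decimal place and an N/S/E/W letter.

47°22′30.1″ N, 159°22′18.6″ W

Lat: 0.375040 × 60 = 22.50240′ → 22′, remainder × 60 = 30.144″
Longitude: 0.371830 × 60 = 22.30980′ → 22′, remainder × 60 = 18.588″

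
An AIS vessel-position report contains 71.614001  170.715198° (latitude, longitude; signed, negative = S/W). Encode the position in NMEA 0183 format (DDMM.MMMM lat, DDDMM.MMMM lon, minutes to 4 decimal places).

7136.8401,N / 17042.9119,E

Lat: minutes = (71.614001 − 71) × 60 = 36.840060
Longitude: minutes = (170.715198 − 170) × 60 = 42.911880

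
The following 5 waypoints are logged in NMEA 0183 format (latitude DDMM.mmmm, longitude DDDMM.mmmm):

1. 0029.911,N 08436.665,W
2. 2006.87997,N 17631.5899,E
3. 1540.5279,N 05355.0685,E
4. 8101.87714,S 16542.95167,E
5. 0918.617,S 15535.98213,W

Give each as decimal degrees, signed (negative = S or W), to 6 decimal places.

1. 0.498517, -84.611083
2. 20.114666, 176.526498
3. 15.675465, 53.917808
4. -81.031286, 165.715861
5. -9.310283, -155.599702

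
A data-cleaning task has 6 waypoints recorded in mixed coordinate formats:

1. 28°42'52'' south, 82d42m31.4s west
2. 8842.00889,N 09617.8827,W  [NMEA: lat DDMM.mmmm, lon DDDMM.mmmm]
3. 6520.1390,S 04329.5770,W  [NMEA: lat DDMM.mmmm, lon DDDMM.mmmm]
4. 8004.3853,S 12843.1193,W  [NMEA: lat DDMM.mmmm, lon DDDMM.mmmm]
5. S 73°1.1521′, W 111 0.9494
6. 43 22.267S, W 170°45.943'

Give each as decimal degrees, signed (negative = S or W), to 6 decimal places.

Point 1:
  Lat: 28° + 42/60 + 52/3600 = 28 + 0.700000 + 0.014444 = 28.7144444
  hemisphere S, so the sign is −
  Lon: 82 + 42/60 + 31.4/3600 = 82.7087222
  W ⇒ negate
Point 2:
  Latitude: split at 2 digits → 88° and 42.00889′; 88 + 42.00889/60 = 88.7001482
  N ⇒ keep positive
  Lon: degrees = first 3 digits = 96, minutes = 17.8827; 96 + 17.8827/60 = 96.2980450
  W → negative
Point 3:
  Lat: degrees = first 2 digits = 65, minutes = 20.139; 65 + 20.139/60 = 65.3356500
  S ⇒ negate
  λ: degrees = first 3 digits = 43, minutes = 29.577; 43 + 29.577/60 = 43.4929500
  W → negative
Point 4:
  Lat: degrees = first 2 digits = 80, minutes = 4.3853; 80 + 4.3853/60 = 80.0730883
  S ⇒ negate
  λ: split at 3 digits → 128° and 43.1193′; 128 + 43.1193/60 = 128.7186550
  W → negative
Point 5:
  φ: 1.1521′ = 0.019202°; total 73.0192017
  S → negative
  λ: 111 + 0.9494/60 = 111.0158233
  hemisphere W, so the sign is −
Point 6:
  Latitude: 22.267′ = 0.371117°; total 43.3711167
  S ⇒ negate
  λ: 45.943′ = 0.765717°; total 170.7657167
  hemisphere W, so the sign is −

1. -28.714444, -82.708722
2. 88.700148, -96.298045
3. -65.335650, -43.492950
4. -80.073088, -128.718655
5. -73.019202, -111.015823
6. -43.371117, -170.765717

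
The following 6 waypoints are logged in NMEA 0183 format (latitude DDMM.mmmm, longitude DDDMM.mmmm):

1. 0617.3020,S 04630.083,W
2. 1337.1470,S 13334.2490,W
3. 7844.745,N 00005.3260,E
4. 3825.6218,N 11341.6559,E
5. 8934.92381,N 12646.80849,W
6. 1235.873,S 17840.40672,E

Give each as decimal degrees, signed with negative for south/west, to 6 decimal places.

1. -6.288367, -46.501383
2. -13.619117, -133.570817
3. 78.745750, 0.088767
4. 38.427030, 113.694265
5. 89.582064, -126.780142
6. -12.597883, 178.673445

Point 1:
  Latitude: split at 2 digits → 06° and 17.302′; 6 + 17.302/60 = 6.2883667
  S → negative
  λ: degrees = first 3 digits = 46, minutes = 30.083; 46 + 30.083/60 = 46.5013833
  hemisphere W, so the sign is −
Point 2:
  φ: degrees = first 2 digits = 13, minutes = 37.147; 13 + 37.147/60 = 13.6191167
  S → negative
  λ: split at 3 digits → 133° and 34.249′; 133 + 34.249/60 = 133.5708167
  W ⇒ negate
Point 3:
  Lat: split at 2 digits → 78° and 44.745′; 78 + 44.745/60 = 78.7457500
  N → positive
  λ: degrees = first 3 digits = 0, minutes = 5.326; 0 + 5.326/60 = 0.0887667
  E ⇒ keep positive
Point 4:
  φ: degrees = first 2 digits = 38, minutes = 25.6218; 38 + 25.6218/60 = 38.4270300
  N ⇒ keep positive
  Lon: degrees = first 3 digits = 113, minutes = 41.6559; 113 + 41.6559/60 = 113.6942650
  E → positive
Point 5:
  Lat: degrees = first 2 digits = 89, minutes = 34.92381; 89 + 34.92381/60 = 89.5820635
  N → positive
  λ: split at 3 digits → 126° and 46.80849′; 126 + 46.80849/60 = 126.7801415
  W ⇒ negate
Point 6:
  Latitude: split at 2 digits → 12° and 35.873′; 12 + 35.873/60 = 12.5978833
  S ⇒ negate
  Longitude: degrees = first 3 digits = 178, minutes = 40.40672; 178 + 40.40672/60 = 178.6734453
  E → positive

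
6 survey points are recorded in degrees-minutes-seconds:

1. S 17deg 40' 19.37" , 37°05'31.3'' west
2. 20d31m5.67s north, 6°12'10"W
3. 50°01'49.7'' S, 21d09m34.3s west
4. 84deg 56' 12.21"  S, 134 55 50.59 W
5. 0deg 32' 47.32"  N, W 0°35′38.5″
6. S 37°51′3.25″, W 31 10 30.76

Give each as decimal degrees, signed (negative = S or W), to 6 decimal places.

1. -17.672047, -37.092028
2. 20.518242, -6.202778
3. -50.030472, -21.159528
4. -84.936725, -134.930719
5. 0.546478, -0.594028
6. -37.850903, -31.175211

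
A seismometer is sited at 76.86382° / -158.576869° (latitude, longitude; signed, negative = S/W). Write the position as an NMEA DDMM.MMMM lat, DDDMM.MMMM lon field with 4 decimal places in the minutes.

Latitude: 76° + 0.863820 × 60 = 76° 51.829200′
Longitude is negative → W; |value| = 158.576869
Lon: 158° + 0.576869 × 60 = 158° 34.612140′

7651.8292,N / 15834.6121,W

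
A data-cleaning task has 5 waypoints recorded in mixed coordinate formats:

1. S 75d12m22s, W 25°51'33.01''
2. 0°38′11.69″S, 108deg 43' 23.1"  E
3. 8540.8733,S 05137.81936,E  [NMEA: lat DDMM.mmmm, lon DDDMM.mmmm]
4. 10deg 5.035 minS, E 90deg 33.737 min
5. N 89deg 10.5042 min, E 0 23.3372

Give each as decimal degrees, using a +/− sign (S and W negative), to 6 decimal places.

1. -75.206111, -25.859169
2. -0.636581, 108.723083
3. -85.681222, 51.630323
4. -10.083917, 90.562283
5. 89.175070, 0.388953

Point 1:
  Lat: 12′ + 22″ = 12.36667′; 75 + 12.36667/60 = 75.2061111
  S → negative
  Lon: 25° + 51/60 + 33.01/3600 = 25 + 0.850000 + 0.009169 = 25.8591694
  hemisphere W, so the sign is −
Point 2:
  φ: 0 + 38/60 + 11.69/3600 = 0.6365806
  hemisphere S, so the sign is −
  λ: 43′ + 23.1″ = 43.38500′; 108 + 43.38500/60 = 108.7230833
  E ⇒ keep positive
Point 3:
  Latitude: split at 2 digits → 85° and 40.8733′; 85 + 40.8733/60 = 85.6812217
  S ⇒ negate
  Lon: split at 3 digits → 051° and 37.81936′; 51 + 37.81936/60 = 51.6303227
  E → positive
Point 4:
  φ: 5.035′ = 0.083917°; total 10.0839167
  S → negative
  Lon: 90 + 33.737/60 = 90.5622833
  E ⇒ keep positive
Point 5:
  φ: 10.5042′ = 0.175070°; total 89.1750700
  N ⇒ keep positive
  λ: 0 + 23.3372/60 = 0.3889533
  E → positive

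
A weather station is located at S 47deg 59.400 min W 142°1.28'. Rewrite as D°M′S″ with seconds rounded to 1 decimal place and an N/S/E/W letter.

φ: 59.40000′ → 59′ and 0.40000 × 60 = 24.000″
Lon: fractional minutes 0.28000 × 60 = 16.800″

47°59′24.0″ S, 142°01′16.8″ W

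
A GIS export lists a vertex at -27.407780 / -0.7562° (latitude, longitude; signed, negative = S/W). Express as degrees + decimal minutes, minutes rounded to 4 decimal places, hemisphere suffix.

27° 24.4668′ S, 0° 45.3720′ W

Latitude is negative → S; |value| = 27.407780
Latitude: minutes = (27.407780 − 27) × 60 = 24.466800
Longitude is negative → W; |value| = 0.756200
Longitude: fractional part 0.756200 → 45.372000 minutes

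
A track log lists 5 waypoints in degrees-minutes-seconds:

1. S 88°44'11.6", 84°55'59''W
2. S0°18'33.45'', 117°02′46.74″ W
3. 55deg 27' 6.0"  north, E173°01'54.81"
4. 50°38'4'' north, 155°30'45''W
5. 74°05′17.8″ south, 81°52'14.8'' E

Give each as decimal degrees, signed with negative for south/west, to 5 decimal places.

Point 1:
  Lat: 44′ + 11.6″ = 44.19333′; 88 + 44.19333/60 = 88.736556
  S → negative
  Lon: 84 + 55/60 + 59/3600 = 84.933056
  W ⇒ negate
Point 2:
  φ: 18′ + 33.45″ = 18.55750′; 0 + 18.55750/60 = 0.309292
  S → negative
  Lon: 2′ + 46.74″ = 2.77900′; 117 + 2.77900/60 = 117.046317
  W ⇒ negate
Point 3:
  Latitude: 27′ + 6″ = 27.10000′; 55 + 27.10000/60 = 55.451667
  N → positive
  Longitude: 173° + 1/60 + 54.81/3600 = 173 + 0.016667 + 0.015225 = 173.031892
  E → positive
Point 4:
  φ: 50 + 38/60 + 4/3600 = 50.634444
  N → positive
  Lon: 155 + 30/60 + 45/3600 = 155.512500
  W → negative
Point 5:
  Latitude: 74 + 5/60 + 17.8/3600 = 74.088278
  hemisphere S, so the sign is −
  Longitude: 81 + 52/60 + 14.8/3600 = 81.870778
  E ⇒ keep positive

1. -88.73656, -84.93306
2. -0.30929, -117.04632
3. 55.45167, 173.03189
4. 50.63444, -155.51250
5. -74.08828, 81.87078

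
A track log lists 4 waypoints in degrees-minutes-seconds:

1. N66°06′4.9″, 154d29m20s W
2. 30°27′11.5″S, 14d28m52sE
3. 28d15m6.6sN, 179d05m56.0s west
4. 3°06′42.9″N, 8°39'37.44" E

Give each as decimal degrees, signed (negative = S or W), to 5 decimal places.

Point 1:
  Latitude: 66° + 6/60 + 4.9/3600 = 66 + 0.100000 + 0.001361 = 66.101361
  N ⇒ keep positive
  Lon: 154 + 29/60 + 20/3600 = 154.488889
  W ⇒ negate
Point 2:
  Lat: 27′ + 11.5″ = 27.19167′; 30 + 27.19167/60 = 30.453194
  S → negative
  Longitude: 14° + 28/60 + 52/3600 = 14 + 0.466667 + 0.014444 = 14.481111
  E ⇒ keep positive
Point 3:
  Latitude: 28 + 15/60 + 6.6/3600 = 28.251833
  N ⇒ keep positive
  λ: 179 + 5/60 + 56/3600 = 179.098889
  W → negative
Point 4:
  Latitude: 3 + 6/60 + 42.9/3600 = 3.111917
  N ⇒ keep positive
  Lon: 39′ + 37.44″ = 39.62400′; 8 + 39.62400/60 = 8.660400
  E ⇒ keep positive

1. 66.10136, -154.48889
2. -30.45319, 14.48111
3. 28.25183, -179.09889
4. 3.11192, 8.66040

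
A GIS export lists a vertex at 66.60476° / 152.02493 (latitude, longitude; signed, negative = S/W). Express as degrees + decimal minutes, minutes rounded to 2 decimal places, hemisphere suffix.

66° 36.29′ N, 152° 1.50′ E

Latitude: 66° + 0.604760 × 60 = 66° 36.2856′
Lon: fractional part 0.024930 → 1.4958 minutes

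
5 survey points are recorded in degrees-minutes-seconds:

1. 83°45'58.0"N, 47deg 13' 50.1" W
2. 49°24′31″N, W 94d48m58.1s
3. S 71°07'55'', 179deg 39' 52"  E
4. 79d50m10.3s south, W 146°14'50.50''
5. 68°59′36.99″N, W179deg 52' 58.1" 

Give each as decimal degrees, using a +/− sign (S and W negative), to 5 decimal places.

Point 1:
  Latitude: 83° + 45/60 + 58/3600 = 83 + 0.750000 + 0.016111 = 83.766111
  N → positive
  Lon: 13′ + 50.1″ = 13.83500′; 47 + 13.83500/60 = 47.230583
  W ⇒ negate
Point 2:
  Lat: 49 + 24/60 + 31/3600 = 49.408611
  N → positive
  Longitude: 94 + 48/60 + 58.1/3600 = 94.816139
  hemisphere W, so the sign is −
Point 3:
  Latitude: 71 + 7/60 + 55/3600 = 71.131944
  S ⇒ negate
  Longitude: 179 + 39/60 + 52/3600 = 179.664444
  E → positive
Point 4:
  Latitude: 79 + 50/60 + 10.3/3600 = 79.836194
  S ⇒ negate
  Longitude: 14′ + 50.5″ = 14.84167′; 146 + 14.84167/60 = 146.247361
  W → negative
Point 5:
  φ: 68 + 59/60 + 36.99/3600 = 68.993608
  N → positive
  Longitude: 52′ + 58.1″ = 52.96833′; 179 + 52.96833/60 = 179.882806
  hemisphere W, so the sign is −

1. 83.76611, -47.23058
2. 49.40861, -94.81614
3. -71.13194, 179.66444
4. -79.83619, -146.24736
5. 68.99361, -179.88281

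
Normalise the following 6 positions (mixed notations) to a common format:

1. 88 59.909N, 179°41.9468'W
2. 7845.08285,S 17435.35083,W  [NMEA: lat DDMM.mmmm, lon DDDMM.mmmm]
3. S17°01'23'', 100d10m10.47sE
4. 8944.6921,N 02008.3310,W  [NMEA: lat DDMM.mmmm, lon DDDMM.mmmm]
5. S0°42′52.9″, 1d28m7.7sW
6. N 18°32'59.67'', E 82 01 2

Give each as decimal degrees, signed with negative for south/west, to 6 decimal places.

Point 1:
  φ: 88 + 59.909/60 = 88.9984833
  N → positive
  Longitude: 41.9468′ = 0.699113°; total 179.6991133
  W → negative
Point 2:
  Lat: split at 2 digits → 78° and 45.08285′; 78 + 45.08285/60 = 78.7513808
  hemisphere S, so the sign is −
  λ: degrees = first 3 digits = 174, minutes = 35.35083; 174 + 35.35083/60 = 174.5891805
  W → negative
Point 3:
  Lat: 1′ + 23″ = 1.38333′; 17 + 1.38333/60 = 17.0230556
  S ⇒ negate
  λ: 100 + 10/60 + 10.47/3600 = 100.1695750
  E → positive
Point 4:
  φ: degrees = first 2 digits = 89, minutes = 44.6921; 89 + 44.6921/60 = 89.7448683
  N ⇒ keep positive
  λ: split at 3 digits → 020° and 8.331′; 20 + 8.331/60 = 20.1388500
  W ⇒ negate
Point 5:
  Latitude: 42′ + 52.9″ = 42.88167′; 0 + 42.88167/60 = 0.7146944
  S ⇒ negate
  Lon: 1° + 28/60 + 7.7/3600 = 1 + 0.466667 + 0.002139 = 1.4688056
  hemisphere W, so the sign is −
Point 6:
  Latitude: 32′ + 59.67″ = 32.99450′; 18 + 32.99450/60 = 18.5499083
  N → positive
  λ: 1′ + 2″ = 1.03333′; 82 + 1.03333/60 = 82.0172222
  E → positive

1. 88.998483, -179.699113
2. -78.751381, -174.589181
3. -17.023056, 100.169575
4. 89.744868, -20.138850
5. -0.714694, -1.468806
6. 18.549908, 82.017222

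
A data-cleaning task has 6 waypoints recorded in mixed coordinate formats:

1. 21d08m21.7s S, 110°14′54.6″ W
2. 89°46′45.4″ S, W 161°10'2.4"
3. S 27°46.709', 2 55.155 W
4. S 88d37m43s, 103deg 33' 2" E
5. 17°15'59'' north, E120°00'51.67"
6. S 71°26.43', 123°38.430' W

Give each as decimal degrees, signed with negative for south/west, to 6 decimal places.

Point 1:
  φ: 21° + 8/60 + 21.7/3600 = 21 + 0.133333 + 0.006028 = 21.1393611
  S ⇒ negate
  Longitude: 110° + 14/60 + 54.6/3600 = 110 + 0.233333 + 0.015167 = 110.2485000
  W → negative
Point 2:
  Latitude: 89 + 46/60 + 45.4/3600 = 89.7792778
  hemisphere S, so the sign is −
  λ: 161° + 10/60 + 2.4/3600 = 161 + 0.166667 + 0.000667 = 161.1673333
  hemisphere W, so the sign is −
Point 3:
  φ: 27 + 46.709/60 = 27.7784833
  hemisphere S, so the sign is −
  Lon: 55.155′ = 0.919250°; total 2.9192500
  hemisphere W, so the sign is −
Point 4:
  φ: 88 + 37/60 + 43/3600 = 88.6286111
  hemisphere S, so the sign is −
  Longitude: 103° + 33/60 + 2/3600 = 103 + 0.550000 + 0.000556 = 103.5505556
  E → positive
Point 5:
  φ: 15′ + 59″ = 15.98333′; 17 + 15.98333/60 = 17.2663889
  N → positive
  Lon: 0′ + 51.67″ = 0.86117′; 120 + 0.86117/60 = 120.0143528
  E → positive
Point 6:
  Lat: 71 + 26.43/60 = 71.4405000
  hemisphere S, so the sign is −
  λ: 38.43′ = 0.640500°; total 123.6405000
  hemisphere W, so the sign is −

1. -21.139361, -110.248500
2. -89.779278, -161.167333
3. -27.778483, -2.919250
4. -88.628611, 103.550556
5. 17.266389, 120.014353
6. -71.440500, -123.640500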